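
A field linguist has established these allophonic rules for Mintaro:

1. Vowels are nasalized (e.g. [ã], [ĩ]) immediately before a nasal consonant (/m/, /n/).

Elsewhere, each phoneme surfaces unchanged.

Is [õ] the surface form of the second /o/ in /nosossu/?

/o/ (between /s/ and /s/): rule 1 targets it, but not before a nasal consonant → unchanged [o].
The actual realization is [o], not [õ].

No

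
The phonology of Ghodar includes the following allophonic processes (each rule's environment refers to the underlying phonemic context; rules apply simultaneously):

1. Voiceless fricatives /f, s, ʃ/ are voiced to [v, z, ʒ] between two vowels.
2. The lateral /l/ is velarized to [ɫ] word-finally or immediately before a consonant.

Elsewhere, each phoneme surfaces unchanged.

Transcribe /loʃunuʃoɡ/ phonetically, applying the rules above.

/l/ (word-initial): rule 2 targets it, but not word-finally or immediately before a consonant → unchanged [l].
/o/ stays [o].
Rule 1 applies to /ʃ/ (between /o/ and /u/: between two vowels) → [ʒ].
/u/ stays [u].
/n/ (between /u/ and /u/): no rule targets it → [n].
/u/ (between /n/ and /ʃ/) is unaffected → [u].
Rule 1 applies to /ʃ/ (between /u/ and /o/: between two vowels) → [ʒ].
/o/ (between /ʃ/ and /ɡ/) is unaffected → [o].
/ɡ/ (word-final) is unaffected → [ɡ].

[loʒunuʒoɡ]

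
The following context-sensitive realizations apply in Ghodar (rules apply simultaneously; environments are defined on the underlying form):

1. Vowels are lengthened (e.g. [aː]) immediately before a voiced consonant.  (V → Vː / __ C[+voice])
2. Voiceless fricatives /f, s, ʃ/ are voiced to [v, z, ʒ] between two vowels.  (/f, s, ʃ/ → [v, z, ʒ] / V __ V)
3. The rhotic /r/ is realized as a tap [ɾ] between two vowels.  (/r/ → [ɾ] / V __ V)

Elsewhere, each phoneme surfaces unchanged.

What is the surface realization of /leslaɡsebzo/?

[leslaːɡseːbzo]

/e/ (between /l/ and /s/) fails the environment for rule 1, so it stays [e].
/s/ (between /e/ and /l/) is in the target of rule 2 but the environment (between two vowels) is not met → [s].
/a/ — between /l/ and /ɡ/, before a voiced consonant — surfaces as [aː] (rule 1).
/s/ (between /ɡ/ and /e/): rule 2 targets it, but not between two vowels → unchanged [s].
/e/ meets the environment for rule 1 (before a voiced consonant) → [eː].
/o/ (word-final) fails the environment for rule 1, so it stays [o].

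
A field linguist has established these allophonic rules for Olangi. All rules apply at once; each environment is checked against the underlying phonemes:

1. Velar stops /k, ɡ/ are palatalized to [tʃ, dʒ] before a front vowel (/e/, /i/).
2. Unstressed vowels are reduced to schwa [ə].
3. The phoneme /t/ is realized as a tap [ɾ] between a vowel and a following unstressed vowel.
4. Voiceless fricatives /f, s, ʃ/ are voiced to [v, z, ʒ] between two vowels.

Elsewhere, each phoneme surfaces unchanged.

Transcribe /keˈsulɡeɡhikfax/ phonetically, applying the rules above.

[tʃəˈzuldʒəɡhəkfəx]

/k/ (word-initial) occurs before a front vowel → [tʃ] by rule 1.
/e/ meets the environment for rule 2 (in an unstressed syllable) → [ə].
/s/ (between /e/ and /u/) occurs between two vowels → [z] by rule 4.
/u/ (between /s/ and /l/) is in the target of rule 2 but the environment (in an unstressed syllable) is not met → [u].
/l/ (between /u/ and /ɡ/): no rule targets it → [l].
/ɡ/ — between /l/ and /e/, before a front vowel — surfaces as [dʒ] (rule 1).
Rule 2 applies to /e/ (between /ɡ/ and /ɡ/: in an unstressed syllable) → [ə].
/ɡ/ (between /e/ and /h/) is in the target of rule 1 but the environment (before a front vowel) is not met → [ɡ].
/h/ (between /ɡ/ and /i/) is unaffected → [h].
/i/ (between /h/ and /k/) occurs in an unstressed syllable → [ə] by rule 2.
/k/ (between /i/ and /f/) fails the environment for rule 1, so it stays [k].
/f/ — between /k/ and /a/; rule 4 does not apply here → [f].
/a/ (between /f/ and /x/): in an unstressed syllable, so rule 2 applies → [ə].
/x/ (word-final): no rule targets it → [x].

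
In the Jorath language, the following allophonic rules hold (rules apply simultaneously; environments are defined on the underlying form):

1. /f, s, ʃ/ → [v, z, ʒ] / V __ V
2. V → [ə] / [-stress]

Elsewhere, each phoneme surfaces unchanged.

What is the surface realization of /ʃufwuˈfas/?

[ʃəfwəˈvas]

/ʃ/ (word-initial): rule 1 targets it, but not between two vowels → unchanged [ʃ].
/u/ — between /ʃ/ and /f/, in an unstressed syllable — surfaces as [ə] (rule 2).
/f/ (between /u/ and /w/) is in the target of rule 1 but the environment (between two vowels) is not met → [f].
/w/ stays [w].
/u/ — between /w/ and /f/, in an unstressed syllable — surfaces as [ə] (rule 2).
Rule 1 applies to /f/ (between /u/ and /a/: between two vowels) → [v].
/a/ (between /f/ and /s/): rule 2 targets it, but not in an unstressed syllable → unchanged [a].
/s/ (word-final): rule 1 targets it, but not between two vowels → unchanged [s].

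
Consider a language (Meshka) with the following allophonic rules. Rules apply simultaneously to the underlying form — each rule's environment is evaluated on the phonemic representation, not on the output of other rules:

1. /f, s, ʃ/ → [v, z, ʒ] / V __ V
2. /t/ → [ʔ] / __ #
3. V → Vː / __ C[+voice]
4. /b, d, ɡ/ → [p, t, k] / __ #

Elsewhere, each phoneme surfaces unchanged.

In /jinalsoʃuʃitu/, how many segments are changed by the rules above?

Segments that undergo a rule: /i/ → [iː] (rule 3); /a/ → [aː] (rule 3); /ʃ/ → [ʒ] (rule 1); /ʃ/ → [ʒ] (rule 1).
All other segments surface unchanged.

4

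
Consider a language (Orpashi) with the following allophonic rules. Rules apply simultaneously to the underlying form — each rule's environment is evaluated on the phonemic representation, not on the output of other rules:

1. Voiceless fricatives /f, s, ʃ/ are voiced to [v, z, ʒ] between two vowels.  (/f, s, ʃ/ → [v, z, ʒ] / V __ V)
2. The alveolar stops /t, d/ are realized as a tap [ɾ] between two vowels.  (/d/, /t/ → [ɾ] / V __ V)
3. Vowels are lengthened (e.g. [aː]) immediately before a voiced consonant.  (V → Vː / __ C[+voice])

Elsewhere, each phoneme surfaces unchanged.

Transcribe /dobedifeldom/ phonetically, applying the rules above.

[doːbeːɾiveːldoːm]

/d/ (word-initial) is in the target of rule 2 but the environment (between two vowels) is not met → [d].
/o/ (between /d/ and /b/): before a voiced consonant, so rule 3 applies → [oː].
/b/ — not in any rule's target class → [b].
/e/ meets the environment for rule 3 (before a voiced consonant) → [eː].
/d/ (between /e/ and /i/) occurs between two vowels → [ɾ] by rule 2.
/i/ — between /d/ and /f/; rule 3 does not apply here → [i].
/f/ — between /i/ and /e/, between two vowels — surfaces as [v] (rule 1).
Rule 3 applies to /e/ (between /f/ and /l/: before a voiced consonant) → [eː].
/l/ — not in any rule's target class → [l].
/d/ (between /l/ and /o/) is in the target of rule 2 but the environment (between two vowels) is not met → [d].
Rule 3 applies to /o/ (between /d/ and /m/: before a voiced consonant) → [oː].
/m/ (word-final) is unaffected → [m].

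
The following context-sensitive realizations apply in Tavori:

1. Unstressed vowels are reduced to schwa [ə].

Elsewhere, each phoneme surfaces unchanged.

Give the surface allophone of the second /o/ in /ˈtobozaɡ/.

/o/ (between /b/ and /z/): in an unstressed syllable, so rule 1 applies → [ə].

[ə]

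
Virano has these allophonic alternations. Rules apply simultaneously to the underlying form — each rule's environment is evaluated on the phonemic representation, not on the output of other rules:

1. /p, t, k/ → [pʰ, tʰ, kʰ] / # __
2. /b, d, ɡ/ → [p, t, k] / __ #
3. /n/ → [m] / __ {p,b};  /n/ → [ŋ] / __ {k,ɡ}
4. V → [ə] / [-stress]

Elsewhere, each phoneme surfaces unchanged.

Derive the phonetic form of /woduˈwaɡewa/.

/w/ (word-initial): no rule targets it → [w].
/o/ (between /w/ and /d/): in an unstressed syllable, so rule 4 applies → [ə].
/d/ (between /o/ and /u/): rule 2 targets it, but not word-finally → unchanged [d].
/u/ (between /d/ and /w/): in an unstressed syllable, so rule 4 applies → [ə].
/w/ — not in any rule's target class → [w].
/a/ (between /w/ and /ɡ/): rule 4 targets it, but not in an unstressed syllable → unchanged [a].
/ɡ/ (between /a/ and /e/): rule 2 targets it, but not word-finally → unchanged [ɡ].
/e/ meets the environment for rule 4 (in an unstressed syllable) → [ə].
/w/ (between /e/ and /a/): no rule targets it → [w].
Rule 4 applies to /a/ (word-final: in an unstressed syllable) → [ə].

[wədəˈwaɡəwə]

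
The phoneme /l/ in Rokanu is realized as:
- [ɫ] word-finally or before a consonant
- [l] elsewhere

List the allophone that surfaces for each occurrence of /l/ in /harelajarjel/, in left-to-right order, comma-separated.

Occurrence 1 (position 5): no conditioning environment matches → elsewhere allophone [l].
Occurrence 2 (position 12): word-finally or before a consonant → [ɫ].

[l], [ɫ]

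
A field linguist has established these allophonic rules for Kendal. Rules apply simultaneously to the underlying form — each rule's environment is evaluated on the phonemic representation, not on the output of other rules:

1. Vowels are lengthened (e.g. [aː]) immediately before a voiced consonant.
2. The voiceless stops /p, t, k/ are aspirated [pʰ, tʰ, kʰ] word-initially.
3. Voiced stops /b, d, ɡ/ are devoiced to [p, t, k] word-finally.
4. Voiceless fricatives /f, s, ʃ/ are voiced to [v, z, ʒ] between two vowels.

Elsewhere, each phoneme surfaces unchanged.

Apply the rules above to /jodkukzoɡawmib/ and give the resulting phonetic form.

/j/ (word-initial) is unaffected → [j].
Rule 1 applies to /o/ (between /j/ and /d/: before a voiced consonant) → [oː].
/d/ (between /o/ and /k/) fails the environment for rule 3, so it stays [d].
/k/ (between /d/ and /u/) is in the target of rule 2 but the environment (word-initially) is not met → [k].
/u/ (between /k/ and /k/) is in the target of rule 1 but the environment (before a voiced consonant) is not met → [u].
/k/ (between /u/ and /z/): rule 2 targets it, but not word-initially → unchanged [k].
/z/ (between /k/ and /o/) is unaffected → [z].
Rule 1 applies to /o/ (between /z/ and /ɡ/: before a voiced consonant) → [oː].
/ɡ/ (between /o/ and /a/) is in the target of rule 3 but the environment (word-finally) is not met → [ɡ].
/a/ — between /ɡ/ and /w/, before a voiced consonant — surfaces as [aː] (rule 1).
/w/ stays [w].
/m/ (between /w/ and /i/): no rule targets it → [m].
/i/ — between /m/ and /b/, before a voiced consonant — surfaces as [iː] (rule 1).
Rule 3 applies to /b/ (word-final: word-finally) → [p].

[joːdkukzoːɡaːwmiːp]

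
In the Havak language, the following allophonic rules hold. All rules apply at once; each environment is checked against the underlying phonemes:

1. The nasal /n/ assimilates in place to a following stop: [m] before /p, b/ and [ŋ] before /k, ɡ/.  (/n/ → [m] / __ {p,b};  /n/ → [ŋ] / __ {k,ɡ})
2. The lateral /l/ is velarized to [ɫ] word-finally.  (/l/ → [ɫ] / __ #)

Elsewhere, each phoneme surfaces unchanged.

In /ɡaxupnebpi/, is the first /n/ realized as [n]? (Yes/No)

/n/ (between /p/ and /e/) fails the environment for rule 1, so it stays [n].
The actual realization is [n], which matches [n].

Yes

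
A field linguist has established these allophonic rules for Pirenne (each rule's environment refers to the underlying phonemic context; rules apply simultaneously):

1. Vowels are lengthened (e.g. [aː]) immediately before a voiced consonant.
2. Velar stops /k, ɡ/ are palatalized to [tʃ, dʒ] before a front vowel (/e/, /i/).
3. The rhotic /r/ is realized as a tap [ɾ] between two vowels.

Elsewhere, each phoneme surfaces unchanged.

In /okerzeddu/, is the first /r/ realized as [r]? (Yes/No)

Yes

/r/ (between /e/ and /z/) is in the target of rule 3 but the environment (between two vowels) is not met → [r].
The actual realization is [r], which matches [r].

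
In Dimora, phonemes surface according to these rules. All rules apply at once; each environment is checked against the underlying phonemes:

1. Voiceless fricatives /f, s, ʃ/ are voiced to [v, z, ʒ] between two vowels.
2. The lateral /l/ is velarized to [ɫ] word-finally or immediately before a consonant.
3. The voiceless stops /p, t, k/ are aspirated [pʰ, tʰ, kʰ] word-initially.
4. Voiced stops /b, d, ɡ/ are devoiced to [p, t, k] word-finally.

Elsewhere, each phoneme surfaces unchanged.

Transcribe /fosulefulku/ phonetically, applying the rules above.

/f/ (word-initial) is in the target of rule 1 but the environment (between two vowels) is not met → [f].
Rule 1 applies to /s/ (between /o/ and /u/: between two vowels) → [z].
/l/ (between /u/ and /e/) is in the target of rule 2 but the environment (word-finally or immediately before a consonant) is not met → [l].
/f/ meets the environment for rule 1 (between two vowels) → [v].
/l/ (between /u/ and /k/): word-finally or immediately before a consonant, so rule 2 applies → [ɫ].
/k/ — between /l/ and /u/; rule 3 does not apply here → [k].

[fozulevuɫku]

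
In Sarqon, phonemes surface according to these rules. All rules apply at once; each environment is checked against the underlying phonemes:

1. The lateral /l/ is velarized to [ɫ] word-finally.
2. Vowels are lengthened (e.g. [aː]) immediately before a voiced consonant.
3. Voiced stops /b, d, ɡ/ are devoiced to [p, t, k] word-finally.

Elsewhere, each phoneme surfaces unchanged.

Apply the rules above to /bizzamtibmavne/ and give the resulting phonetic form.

[biːzzaːmtiːbmaːvne]

/b/ — word-initial; rule 3 does not apply here → [b].
/i/ (between /b/ and /z/) occurs before a voiced consonant → [iː] by rule 2.
/z/ stays [z].
/z/ stays [z].
/a/ meets the environment for rule 2 (before a voiced consonant) → [aː].
/m/ — not in any rule's target class → [m].
/t/ (between /m/ and /i/) is unaffected → [t].
/i/ (between /t/ and /b/) occurs before a voiced consonant → [iː] by rule 2.
/b/ (between /i/ and /m/) fails the environment for rule 3, so it stays [b].
/m/ (between /b/ and /a/) is unaffected → [m].
/a/ meets the environment for rule 2 (before a voiced consonant) → [aː].
/v/ (between /a/ and /n/): no rule targets it → [v].
/n/ (between /v/ and /e/) is unaffected → [n].
/e/ (word-final) is in the target of rule 2 but the environment (before a voiced consonant) is not met → [e].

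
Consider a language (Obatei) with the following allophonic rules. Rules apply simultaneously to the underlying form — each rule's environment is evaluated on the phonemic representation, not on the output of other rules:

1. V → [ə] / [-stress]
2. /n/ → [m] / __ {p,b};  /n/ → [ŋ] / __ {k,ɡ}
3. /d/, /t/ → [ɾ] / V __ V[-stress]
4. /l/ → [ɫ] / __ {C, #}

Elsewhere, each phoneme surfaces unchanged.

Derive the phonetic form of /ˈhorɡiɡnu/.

/h/ (word-initial) is unaffected → [h].
/o/ (between /h/ and /r/) is in the target of rule 1 but the environment (in an unstressed syllable) is not met → [o].
/r/ stays [r].
/ɡ/ (between /r/ and /i/) is unaffected → [ɡ].
/i/ (between /ɡ/ and /ɡ/) occurs in an unstressed syllable → [ə] by rule 1.
/ɡ/ (between /i/ and /n/) is unaffected → [ɡ].
/n/ (between /ɡ/ and /u/) is in the target of rule 2 but the environment (before a labial or velar stop) is not met → [n].
/u/ (word-final): in an unstressed syllable, so rule 1 applies → [ə].

[ˈhorɡəɡnə]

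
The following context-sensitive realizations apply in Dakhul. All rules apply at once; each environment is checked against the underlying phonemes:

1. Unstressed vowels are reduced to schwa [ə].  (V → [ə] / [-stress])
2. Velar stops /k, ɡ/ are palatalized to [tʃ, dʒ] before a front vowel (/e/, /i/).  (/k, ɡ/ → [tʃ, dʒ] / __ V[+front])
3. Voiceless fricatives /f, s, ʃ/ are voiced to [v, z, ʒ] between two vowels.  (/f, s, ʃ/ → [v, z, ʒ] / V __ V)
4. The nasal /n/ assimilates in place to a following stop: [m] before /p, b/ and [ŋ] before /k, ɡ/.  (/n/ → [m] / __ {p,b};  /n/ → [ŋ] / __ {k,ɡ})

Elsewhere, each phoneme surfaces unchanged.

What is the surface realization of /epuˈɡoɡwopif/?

/e/ — word-initial, in an unstressed syllable — surfaces as [ə] (rule 1).
/p/ (between /e/ and /u/) is unaffected → [p].
/u/ — between /p/ and /ɡ/, in an unstressed syllable — surfaces as [ə] (rule 1).
/ɡ/ — between /u/ and /o/; rule 2 does not apply here → [ɡ].
/o/ (between /ɡ/ and /ɡ/): rule 1 targets it, but not in an unstressed syllable → unchanged [o].
/ɡ/ (between /o/ and /w/): rule 2 targets it, but not before a front vowel → unchanged [ɡ].
/w/ stays [w].
/o/ (between /w/ and /p/): in an unstressed syllable, so rule 1 applies → [ə].
/p/ stays [p].
/i/ — between /p/ and /f/, in an unstressed syllable — surfaces as [ə] (rule 1).
/f/ (word-final) is in the target of rule 3 but the environment (between two vowels) is not met → [f].

[əpəˈɡoɡwəpəf]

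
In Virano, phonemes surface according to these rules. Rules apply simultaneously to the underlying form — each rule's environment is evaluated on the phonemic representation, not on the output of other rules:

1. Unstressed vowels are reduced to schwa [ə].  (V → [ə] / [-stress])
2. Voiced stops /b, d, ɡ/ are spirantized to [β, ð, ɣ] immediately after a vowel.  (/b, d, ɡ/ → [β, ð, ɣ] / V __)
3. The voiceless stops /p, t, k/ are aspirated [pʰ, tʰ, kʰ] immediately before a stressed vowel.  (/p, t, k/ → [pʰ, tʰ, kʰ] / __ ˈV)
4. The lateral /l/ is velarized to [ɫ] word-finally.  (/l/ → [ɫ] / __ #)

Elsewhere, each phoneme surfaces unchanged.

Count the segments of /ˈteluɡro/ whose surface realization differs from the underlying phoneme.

4

Segments that undergo a rule: /t/ → [tʰ] (rule 3); /u/ → [ə] (rule 1); /ɡ/ → [ɣ] (rule 2); /o/ → [ə] (rule 1).
All other segments surface unchanged.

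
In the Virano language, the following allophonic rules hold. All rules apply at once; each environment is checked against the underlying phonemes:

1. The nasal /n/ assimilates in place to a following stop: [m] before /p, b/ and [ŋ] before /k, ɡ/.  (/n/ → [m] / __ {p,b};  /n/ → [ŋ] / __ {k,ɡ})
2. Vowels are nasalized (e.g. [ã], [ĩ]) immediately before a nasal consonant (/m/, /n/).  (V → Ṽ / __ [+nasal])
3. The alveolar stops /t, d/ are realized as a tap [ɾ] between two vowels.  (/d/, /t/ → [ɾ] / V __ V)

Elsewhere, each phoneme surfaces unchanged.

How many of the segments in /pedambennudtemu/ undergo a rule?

Segments that undergo a rule: /d/ → [ɾ] (rule 3); /a/ → [ã] (rule 2); /e/ → [ẽ] (rule 2); /e/ → [ẽ] (rule 2).
All other segments surface unchanged.

4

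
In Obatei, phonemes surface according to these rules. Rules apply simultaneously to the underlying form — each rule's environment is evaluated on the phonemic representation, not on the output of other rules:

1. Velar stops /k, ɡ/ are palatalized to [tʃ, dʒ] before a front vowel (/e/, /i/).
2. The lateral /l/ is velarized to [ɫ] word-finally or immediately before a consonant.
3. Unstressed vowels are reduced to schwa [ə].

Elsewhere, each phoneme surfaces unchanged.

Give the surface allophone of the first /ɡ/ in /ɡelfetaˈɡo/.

[dʒ]

/ɡ/ — word-initial, before a front vowel — surfaces as [dʒ] (rule 1).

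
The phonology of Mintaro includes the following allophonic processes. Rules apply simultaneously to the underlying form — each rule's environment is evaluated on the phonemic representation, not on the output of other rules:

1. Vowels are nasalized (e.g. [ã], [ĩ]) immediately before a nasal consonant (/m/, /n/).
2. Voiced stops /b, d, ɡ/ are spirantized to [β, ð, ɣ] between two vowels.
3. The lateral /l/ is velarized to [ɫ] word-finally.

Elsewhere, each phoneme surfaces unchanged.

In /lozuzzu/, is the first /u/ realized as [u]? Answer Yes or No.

Yes

/u/ — between /z/ and /z/; rule 1 does not apply here → [u].
The actual realization is [u], which matches [u].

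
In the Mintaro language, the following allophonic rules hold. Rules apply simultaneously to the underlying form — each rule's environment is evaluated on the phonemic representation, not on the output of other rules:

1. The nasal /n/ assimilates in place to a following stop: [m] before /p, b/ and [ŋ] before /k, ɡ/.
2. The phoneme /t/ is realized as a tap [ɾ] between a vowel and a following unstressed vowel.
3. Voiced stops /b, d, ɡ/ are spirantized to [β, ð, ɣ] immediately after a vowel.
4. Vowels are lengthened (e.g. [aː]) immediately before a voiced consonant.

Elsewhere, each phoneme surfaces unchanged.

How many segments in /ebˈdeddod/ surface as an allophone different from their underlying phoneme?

Segments that undergo a rule: /e/ → [eː] (rule 4); /b/ → [β] (rule 3); /e/ → [eː] (rule 4); /d/ → [ð] (rule 3); /o/ → [oː] (rule 4); /d/ → [ð] (rule 3).
All other segments surface unchanged.

6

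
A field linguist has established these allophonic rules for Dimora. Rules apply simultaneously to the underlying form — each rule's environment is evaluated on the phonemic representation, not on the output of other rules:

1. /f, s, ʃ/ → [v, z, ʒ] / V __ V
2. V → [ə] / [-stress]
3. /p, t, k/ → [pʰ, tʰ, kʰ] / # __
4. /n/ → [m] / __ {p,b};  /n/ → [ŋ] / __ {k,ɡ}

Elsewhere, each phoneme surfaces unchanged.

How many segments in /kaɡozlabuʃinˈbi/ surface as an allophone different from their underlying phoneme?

Segments that undergo a rule: /k/ → [kʰ] (rule 3); /a/ → [ə] (rule 2); /o/ → [ə] (rule 2); /a/ → [ə] (rule 2); /u/ → [ə] (rule 2); /ʃ/ → [ʒ] (rule 1); /i/ → [ə] (rule 2); /n/ → [m] (rule 4).
All other segments surface unchanged.

8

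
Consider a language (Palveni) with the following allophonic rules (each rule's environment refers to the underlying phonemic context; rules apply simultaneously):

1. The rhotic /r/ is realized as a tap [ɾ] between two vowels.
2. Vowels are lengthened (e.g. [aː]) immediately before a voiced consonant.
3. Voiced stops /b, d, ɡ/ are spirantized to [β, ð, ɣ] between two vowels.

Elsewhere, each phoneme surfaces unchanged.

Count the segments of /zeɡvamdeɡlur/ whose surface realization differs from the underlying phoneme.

Segments that undergo a rule: /e/ → [eː] (rule 2); /a/ → [aː] (rule 2); /e/ → [eː] (rule 2); /u/ → [uː] (rule 2).
All other segments surface unchanged.

4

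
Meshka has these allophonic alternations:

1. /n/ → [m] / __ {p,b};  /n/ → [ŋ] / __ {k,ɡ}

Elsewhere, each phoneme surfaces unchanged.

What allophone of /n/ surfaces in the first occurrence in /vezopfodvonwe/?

/n/ (between /o/ and /w/): rule 1 targets it, but not before a labial or velar stop → unchanged [n].

[n]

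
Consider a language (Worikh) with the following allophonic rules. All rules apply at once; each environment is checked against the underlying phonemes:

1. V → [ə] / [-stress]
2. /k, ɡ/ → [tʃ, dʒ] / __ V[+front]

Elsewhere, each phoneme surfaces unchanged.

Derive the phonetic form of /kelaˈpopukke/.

/k/ meets the environment for rule 2 (before a front vowel) → [tʃ].
/e/ (between /k/ and /l/): in an unstressed syllable, so rule 1 applies → [ə].
/l/ (between /e/ and /a/) is unaffected → [l].
/a/ (between /l/ and /p/): in an unstressed syllable, so rule 1 applies → [ə].
/p/ (between /a/ and /o/) is unaffected → [p].
/o/ (between /p/ and /p/) is in the target of rule 1 but the environment (in an unstressed syllable) is not met → [o].
/p/ (between /o/ and /u/): no rule targets it → [p].
/u/ meets the environment for rule 1 (in an unstressed syllable) → [ə].
/k/ (between /u/ and /k/) is in the target of rule 2 but the environment (before a front vowel) is not met → [k].
Rule 2 applies to /k/ (between /k/ and /e/: before a front vowel) → [tʃ].
/e/ — word-final, in an unstressed syllable — surfaces as [ə] (rule 1).

[tʃələˈpopəktʃə]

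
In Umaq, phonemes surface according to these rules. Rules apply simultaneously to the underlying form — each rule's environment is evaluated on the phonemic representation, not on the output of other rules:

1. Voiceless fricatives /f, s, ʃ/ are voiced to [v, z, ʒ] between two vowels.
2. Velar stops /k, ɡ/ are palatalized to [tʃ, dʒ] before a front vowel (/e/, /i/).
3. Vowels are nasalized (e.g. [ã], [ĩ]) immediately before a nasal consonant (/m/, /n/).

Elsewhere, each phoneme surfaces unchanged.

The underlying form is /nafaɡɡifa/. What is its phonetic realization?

[navaɡdʒiva]

/n/ stays [n].
/a/ — between /n/ and /f/; rule 3 does not apply here → [a].
Rule 1 applies to /f/ (between /a/ and /a/: between two vowels) → [v].
/a/ (between /f/ and /ɡ/) fails the environment for rule 3, so it stays [a].
/ɡ/ — between /a/ and /ɡ/; rule 2 does not apply here → [ɡ].
/ɡ/ meets the environment for rule 2 (before a front vowel) → [dʒ].
/i/ (between /ɡ/ and /f/): rule 3 targets it, but not before a nasal consonant → unchanged [i].
Rule 1 applies to /f/ (between /i/ and /a/: between two vowels) → [v].
/a/ (word-final) fails the environment for rule 3, so it stays [a].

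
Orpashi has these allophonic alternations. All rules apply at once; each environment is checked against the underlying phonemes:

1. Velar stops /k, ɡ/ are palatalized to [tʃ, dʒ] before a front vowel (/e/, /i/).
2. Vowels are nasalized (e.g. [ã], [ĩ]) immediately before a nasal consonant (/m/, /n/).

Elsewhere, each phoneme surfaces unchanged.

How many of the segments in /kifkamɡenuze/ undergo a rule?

4

Segments that undergo a rule: /k/ → [tʃ] (rule 1); /a/ → [ã] (rule 2); /ɡ/ → [dʒ] (rule 1); /e/ → [ẽ] (rule 2).
All other segments surface unchanged.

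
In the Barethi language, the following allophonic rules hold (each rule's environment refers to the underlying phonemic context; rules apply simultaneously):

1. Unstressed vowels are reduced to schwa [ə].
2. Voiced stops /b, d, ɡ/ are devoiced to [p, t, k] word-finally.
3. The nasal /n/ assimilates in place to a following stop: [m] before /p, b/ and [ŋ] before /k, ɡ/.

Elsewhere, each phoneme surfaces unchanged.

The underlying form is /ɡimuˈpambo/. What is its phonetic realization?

/ɡ/ (word-initial) fails the environment for rule 2, so it stays [ɡ].
Rule 1 applies to /i/ (between /ɡ/ and /m/: in an unstressed syllable) → [ə].
/m/ stays [m].
/u/ (between /m/ and /p/) occurs in an unstressed syllable → [ə] by rule 1.
/p/ stays [p].
/a/ — between /p/ and /m/; rule 1 does not apply here → [a].
/m/ (between /a/ and /b/): no rule targets it → [m].
/b/ (between /m/ and /o/) fails the environment for rule 2, so it stays [b].
Rule 1 applies to /o/ (word-final: in an unstressed syllable) → [ə].

[ɡəməˈpambə]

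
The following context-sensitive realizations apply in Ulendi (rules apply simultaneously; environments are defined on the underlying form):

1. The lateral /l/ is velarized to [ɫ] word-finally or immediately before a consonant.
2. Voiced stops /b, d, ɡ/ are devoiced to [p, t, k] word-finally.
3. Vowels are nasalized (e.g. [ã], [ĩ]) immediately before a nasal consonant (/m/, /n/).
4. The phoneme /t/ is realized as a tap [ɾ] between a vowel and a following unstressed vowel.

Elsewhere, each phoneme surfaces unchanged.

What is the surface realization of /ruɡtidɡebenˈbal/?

[ruɡtidɡebẽnˈbaɫ]

/u/ — between /r/ and /ɡ/; rule 3 does not apply here → [u].
/ɡ/ (between /u/ and /t/): rule 2 targets it, but not word-finally → unchanged [ɡ].
/t/ — between /ɡ/ and /i/; rule 4 does not apply here → [t].
/i/ (between /t/ and /d/): rule 3 targets it, but not before a nasal consonant → unchanged [i].
/d/ — between /i/ and /ɡ/; rule 2 does not apply here → [d].
/ɡ/ — between /d/ and /e/; rule 2 does not apply here → [ɡ].
/e/ (between /ɡ/ and /b/): rule 3 targets it, but not before a nasal consonant → unchanged [e].
/b/ — between /e/ and /e/; rule 2 does not apply here → [b].
Rule 3 applies to /e/ (between /b/ and /n/: before a nasal consonant) → [ẽ].
/b/ (between /n/ and /a/) fails the environment for rule 2, so it stays [b].
/a/ (between /b/ and /l/) is in the target of rule 3 but the environment (before a nasal consonant) is not met → [a].
/l/ (word-final): word-finally or immediately before a consonant, so rule 1 applies → [ɫ].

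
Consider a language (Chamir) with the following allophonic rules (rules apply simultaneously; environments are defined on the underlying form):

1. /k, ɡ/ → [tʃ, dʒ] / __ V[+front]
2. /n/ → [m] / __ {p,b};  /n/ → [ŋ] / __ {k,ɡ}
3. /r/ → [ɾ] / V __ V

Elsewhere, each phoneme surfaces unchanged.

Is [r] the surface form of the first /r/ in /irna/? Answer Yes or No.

Yes

/r/ — between /i/ and /n/; rule 3 does not apply here → [r].
The actual realization is [r], which matches [r].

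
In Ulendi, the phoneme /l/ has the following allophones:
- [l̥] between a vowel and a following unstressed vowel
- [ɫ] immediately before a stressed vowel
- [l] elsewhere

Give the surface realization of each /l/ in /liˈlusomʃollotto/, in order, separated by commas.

[l], [ɫ], [l], [l]

Occurrence 1 (position 1): no conditioning environment matches → elsewhere allophone [l].
Occurrence 2 (position 3): immediately before a stressed vowel → [ɫ].
Occurrence 3 (position 10): no conditioning environment matches → elsewhere allophone [l].
Occurrence 4 (position 11): no conditioning environment matches → elsewhere allophone [l].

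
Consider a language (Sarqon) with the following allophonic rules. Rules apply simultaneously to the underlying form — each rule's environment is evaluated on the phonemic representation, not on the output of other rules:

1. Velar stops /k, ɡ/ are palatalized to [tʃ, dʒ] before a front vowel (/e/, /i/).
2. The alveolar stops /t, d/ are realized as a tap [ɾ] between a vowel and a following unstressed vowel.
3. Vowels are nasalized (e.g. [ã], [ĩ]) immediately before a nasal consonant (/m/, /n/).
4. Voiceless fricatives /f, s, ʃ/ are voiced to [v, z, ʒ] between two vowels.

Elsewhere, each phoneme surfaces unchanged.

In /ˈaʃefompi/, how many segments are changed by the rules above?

Segments that undergo a rule: /ʃ/ → [ʒ] (rule 4); /f/ → [v] (rule 4); /o/ → [õ] (rule 3).
All other segments surface unchanged.

3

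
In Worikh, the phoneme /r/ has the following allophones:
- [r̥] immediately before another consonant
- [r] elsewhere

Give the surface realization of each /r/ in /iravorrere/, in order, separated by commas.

[r], [r̥], [r], [r]

Occurrence 1 (position 2): no conditioning environment matches → elsewhere allophone [r].
Occurrence 2 (position 6): immediately before another consonant → [r̥].
Occurrence 3 (position 7): no conditioning environment matches → elsewhere allophone [r].
Occurrence 4 (position 9): no conditioning environment matches → elsewhere allophone [r].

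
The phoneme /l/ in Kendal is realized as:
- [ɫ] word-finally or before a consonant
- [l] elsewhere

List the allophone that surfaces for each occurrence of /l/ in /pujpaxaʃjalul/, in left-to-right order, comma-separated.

[l], [ɫ]

Occurrence 1 (position 11): no conditioning environment matches → elsewhere allophone [l].
Occurrence 2 (position 13): word-finally or before a consonant → [ɫ].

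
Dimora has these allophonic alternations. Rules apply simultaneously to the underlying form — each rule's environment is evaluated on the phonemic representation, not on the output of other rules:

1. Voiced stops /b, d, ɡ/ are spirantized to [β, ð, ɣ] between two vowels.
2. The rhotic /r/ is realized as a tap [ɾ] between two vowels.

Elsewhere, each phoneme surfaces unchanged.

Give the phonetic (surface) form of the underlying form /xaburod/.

/x/ stays [x].
/a/ (between /x/ and /b/): no rule targets it → [a].
/b/ (between /a/ and /u/): between two vowels, so rule 1 applies → [β].
/u/ stays [u].
Rule 2 applies to /r/ (between /u/ and /o/: between two vowels) → [ɾ].
/o/ — not in any rule's target class → [o].
/d/ (word-final): rule 1 targets it, but not between two vowels → unchanged [d].

[xaβuɾod]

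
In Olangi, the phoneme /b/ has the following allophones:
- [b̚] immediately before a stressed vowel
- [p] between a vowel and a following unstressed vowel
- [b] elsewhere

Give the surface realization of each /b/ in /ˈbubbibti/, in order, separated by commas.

[b̚], [b], [b], [b]

Occurrence 1 (position 1): immediately before a stressed vowel → [b̚].
Occurrence 2 (position 3): no conditioning environment matches → elsewhere allophone [b].
Occurrence 3 (position 4): no conditioning environment matches → elsewhere allophone [b].
Occurrence 4 (position 6): no conditioning environment matches → elsewhere allophone [b].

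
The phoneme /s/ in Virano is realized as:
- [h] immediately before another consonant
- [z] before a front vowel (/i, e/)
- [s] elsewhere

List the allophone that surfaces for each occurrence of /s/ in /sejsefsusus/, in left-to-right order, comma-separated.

[z], [z], [s], [s], [s]

Occurrence 1 (position 1): before a front vowel (/i, e/) → [z].
Occurrence 2 (position 4): before a front vowel (/i, e/) → [z].
Occurrence 3 (position 7): no conditioning environment matches → elsewhere allophone [s].
Occurrence 4 (position 9): no conditioning environment matches → elsewhere allophone [s].
Occurrence 5 (position 11): no conditioning environment matches → elsewhere allophone [s].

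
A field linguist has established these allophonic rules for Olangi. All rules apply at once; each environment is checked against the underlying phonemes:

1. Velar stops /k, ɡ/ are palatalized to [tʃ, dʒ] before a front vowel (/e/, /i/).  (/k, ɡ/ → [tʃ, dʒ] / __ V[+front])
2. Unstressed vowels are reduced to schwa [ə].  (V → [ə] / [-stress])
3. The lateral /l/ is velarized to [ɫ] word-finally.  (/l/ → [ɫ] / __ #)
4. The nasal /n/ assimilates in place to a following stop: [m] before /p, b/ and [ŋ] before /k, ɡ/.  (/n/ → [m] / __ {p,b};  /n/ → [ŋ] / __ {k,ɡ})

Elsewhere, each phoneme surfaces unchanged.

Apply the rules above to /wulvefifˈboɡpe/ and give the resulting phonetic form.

/w/ (word-initial): no rule targets it → [w].
Rule 2 applies to /u/ (between /w/ and /l/: in an unstressed syllable) → [ə].
/l/ (between /u/ and /v/): rule 3 targets it, but not word-finally → unchanged [l].
/v/ — not in any rule's target class → [v].
/e/ (between /v/ and /f/): in an unstressed syllable, so rule 2 applies → [ə].
/f/ stays [f].
/i/ (between /f/ and /f/): in an unstressed syllable, so rule 2 applies → [ə].
/f/ (between /i/ and /b/): no rule targets it → [f].
/b/ — not in any rule's target class → [b].
/o/ — between /b/ and /ɡ/; rule 2 does not apply here → [o].
/ɡ/ — between /o/ and /p/; rule 1 does not apply here → [ɡ].
/p/ stays [p].
/e/ (word-final): in an unstressed syllable, so rule 2 applies → [ə].

[wəlvəfəfˈboɡpə]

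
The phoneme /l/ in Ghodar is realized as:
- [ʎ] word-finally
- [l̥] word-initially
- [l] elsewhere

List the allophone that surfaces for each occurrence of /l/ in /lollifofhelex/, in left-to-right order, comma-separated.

[l̥], [l], [l], [l]

Occurrence 1 (position 1): word-initially → [l̥].
Occurrence 2 (position 3): no conditioning environment matches → elsewhere allophone [l].
Occurrence 3 (position 4): no conditioning environment matches → elsewhere allophone [l].
Occurrence 4 (position 11): no conditioning environment matches → elsewhere allophone [l].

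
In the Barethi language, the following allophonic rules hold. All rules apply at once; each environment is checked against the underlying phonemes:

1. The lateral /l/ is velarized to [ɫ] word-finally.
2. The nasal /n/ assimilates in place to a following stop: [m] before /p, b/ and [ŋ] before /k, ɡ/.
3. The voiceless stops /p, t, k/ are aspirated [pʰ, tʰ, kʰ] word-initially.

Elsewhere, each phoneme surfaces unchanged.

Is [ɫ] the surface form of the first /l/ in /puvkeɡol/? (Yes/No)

/l/ (word-final) occurs word-finally → [ɫ] by rule 1.
The actual realization is [ɫ], which matches [ɫ].

Yes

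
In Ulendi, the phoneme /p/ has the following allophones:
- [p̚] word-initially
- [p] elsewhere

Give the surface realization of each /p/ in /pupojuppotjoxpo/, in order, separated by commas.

Occurrence 1 (position 1): word-initially → [p̚].
Occurrence 2 (position 3): no conditioning environment matches → elsewhere allophone [p].
Occurrence 3 (position 7): no conditioning environment matches → elsewhere allophone [p].
Occurrence 4 (position 8): no conditioning environment matches → elsewhere allophone [p].
Occurrence 5 (position 14): no conditioning environment matches → elsewhere allophone [p].

[p̚], [p], [p], [p], [p]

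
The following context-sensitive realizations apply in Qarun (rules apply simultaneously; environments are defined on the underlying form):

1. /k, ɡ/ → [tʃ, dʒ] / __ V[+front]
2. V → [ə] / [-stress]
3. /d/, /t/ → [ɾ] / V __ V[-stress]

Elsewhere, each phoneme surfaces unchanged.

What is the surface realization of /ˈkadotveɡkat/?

[ˈkaɾətvəɡkət]

/k/ (word-initial) fails the environment for rule 1, so it stays [k].
/a/ (between /k/ and /d/): rule 2 targets it, but not in an unstressed syllable → unchanged [a].
/d/ (between /a/ and /o/) occurs between a vowel and a following unstressed vowel → [ɾ] by rule 3.
/o/ — between /d/ and /t/, in an unstressed syllable — surfaces as [ə] (rule 2).
/t/ (between /o/ and /v/) is in the target of rule 3 but the environment (between a vowel and a following unstressed vowel) is not met → [t].
/v/ (between /t/ and /e/): no rule targets it → [v].
Rule 2 applies to /e/ (between /v/ and /ɡ/: in an unstressed syllable) → [ə].
/ɡ/ (between /e/ and /k/) fails the environment for rule 1, so it stays [ɡ].
/k/ (between /ɡ/ and /a/): rule 1 targets it, but not before a front vowel → unchanged [k].
/a/ — between /k/ and /t/, in an unstressed syllable — surfaces as [ə] (rule 2).
/t/ (word-final) is in the target of rule 3 but the environment (between a vowel and a following unstressed vowel) is not met → [t].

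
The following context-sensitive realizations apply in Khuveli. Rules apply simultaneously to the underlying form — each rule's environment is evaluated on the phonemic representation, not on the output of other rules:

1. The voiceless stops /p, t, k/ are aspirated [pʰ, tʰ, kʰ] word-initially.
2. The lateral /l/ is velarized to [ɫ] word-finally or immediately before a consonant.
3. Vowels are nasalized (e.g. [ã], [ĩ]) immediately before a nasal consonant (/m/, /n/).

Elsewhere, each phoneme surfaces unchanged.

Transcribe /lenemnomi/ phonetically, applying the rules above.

[lẽnẽmnõmi]

/l/ (word-initial) fails the environment for rule 2, so it stays [l].
/e/ — between /l/ and /n/, before a nasal consonant — surfaces as [ẽ] (rule 3).
/e/ (between /n/ and /m/) occurs before a nasal consonant → [ẽ] by rule 3.
/o/ — between /n/ and /m/, before a nasal consonant — surfaces as [õ] (rule 3).
/i/ — word-final; rule 3 does not apply here → [i].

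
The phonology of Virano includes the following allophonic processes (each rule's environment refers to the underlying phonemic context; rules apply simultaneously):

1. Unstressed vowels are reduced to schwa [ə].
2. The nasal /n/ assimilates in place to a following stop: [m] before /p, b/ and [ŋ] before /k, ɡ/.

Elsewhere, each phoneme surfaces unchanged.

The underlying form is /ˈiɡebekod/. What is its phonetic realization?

[ˈiɡəbəkəd]

/i/ (word-initial) fails the environment for rule 1, so it stays [i].
/ɡ/ stays [ɡ].
/e/ — between /ɡ/ and /b/, in an unstressed syllable — surfaces as [ə] (rule 1).
/b/ (between /e/ and /e/): no rule targets it → [b].
/e/ (between /b/ and /k/) occurs in an unstressed syllable → [ə] by rule 1.
/k/ (between /e/ and /o/): no rule targets it → [k].
/o/ (between /k/ and /d/) occurs in an unstressed syllable → [ə] by rule 1.
/d/ (word-final): no rule targets it → [d].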